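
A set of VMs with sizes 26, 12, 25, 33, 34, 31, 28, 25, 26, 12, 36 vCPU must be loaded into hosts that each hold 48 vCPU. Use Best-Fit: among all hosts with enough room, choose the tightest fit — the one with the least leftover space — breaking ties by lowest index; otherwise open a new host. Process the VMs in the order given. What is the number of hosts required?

9

host 1: place 26 vCPU, 22 vCPU left
host 1: place 12 vCPU, 10 vCPU left
host 2: place 25 vCPU, 23 vCPU left
host 3: place 33 vCPU, 15 vCPU left
host 4: place 34 vCPU, 14 vCPU left
host 5: place 31 vCPU, 17 vCPU left
host 6: place 28 vCPU, 20 vCPU left
host 7: place 25 vCPU, 23 vCPU left
host 8: place 26 vCPU, 22 vCPU left
host 4: place 12 vCPU, 2 vCPU left
host 9: place 36 vCPU, 12 vCPU left
Final hosts: [26,12] [25] [33] [34,12] [31] [28] [25] [26] [36].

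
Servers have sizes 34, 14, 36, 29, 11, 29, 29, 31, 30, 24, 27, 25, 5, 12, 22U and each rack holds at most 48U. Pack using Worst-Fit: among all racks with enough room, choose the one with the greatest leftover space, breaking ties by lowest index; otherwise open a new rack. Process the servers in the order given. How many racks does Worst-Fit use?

11

34U → rack 1 (remaining 14U)
14U → rack 1 (remaining 0U)
36U → rack 2 (remaining 12U)
29U → rack 3 (remaining 19U)
11U → rack 3 (remaining 8U)
29U → rack 4 (remaining 19U)
29U → rack 5 (remaining 19U)
31U → rack 6 (remaining 17U)
30U → rack 7 (remaining 18U)
24U → rack 8 (remaining 24U)
27U → rack 9 (remaining 21U)
25U → rack 10 (remaining 23U)
5U → rack 8 (remaining 19U)
12U → rack 10 (remaining 11U)
22U → rack 11 (remaining 26U)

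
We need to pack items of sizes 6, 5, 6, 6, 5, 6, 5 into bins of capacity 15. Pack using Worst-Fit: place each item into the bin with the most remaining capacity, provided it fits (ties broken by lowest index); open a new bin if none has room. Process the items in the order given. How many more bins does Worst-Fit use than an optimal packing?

Worst-Fit: [6,5] [6,6] [5,6] [5] → 4 bins.
Total size 39; any packing needs at least ⌈39/15⌉ = 3 bins.
An optimal packing achieves that bound: [6,6] [6,6] [5,5,5] → 3 bins.
Excess: 4 − 3 = 1.

1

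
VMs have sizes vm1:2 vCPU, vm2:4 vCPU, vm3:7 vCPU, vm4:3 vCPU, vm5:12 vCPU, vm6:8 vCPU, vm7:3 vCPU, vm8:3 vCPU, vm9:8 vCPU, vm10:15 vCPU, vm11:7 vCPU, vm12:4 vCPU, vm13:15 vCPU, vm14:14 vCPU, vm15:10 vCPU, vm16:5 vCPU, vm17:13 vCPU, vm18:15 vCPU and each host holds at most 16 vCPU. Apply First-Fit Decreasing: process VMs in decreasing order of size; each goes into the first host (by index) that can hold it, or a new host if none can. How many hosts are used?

10

Sorted descending: 15, 15, 15, 14, 13, 12, 10, 8, 8, 7, 7, 5, 4, 4, 3, 3, 3, 2.
host 1: place 15 vCPU, 1 vCPU left
host 2: place 15 vCPU, 1 vCPU left
host 3: place 15 vCPU, 1 vCPU left
host 4: place 14 vCPU, 2 vCPU left
host 5: place 13 vCPU, 3 vCPU left
host 6: place 12 vCPU, 4 vCPU left
host 7: place 10 vCPU, 6 vCPU left
host 8: place 8 vCPU, 8 vCPU left
host 8: place 8 vCPU, 0 vCPU left
host 9: place 7 vCPU, 9 vCPU left
host 9: place 7 vCPU, 2 vCPU left
host 7: place 5 vCPU, 1 vCPU left
host 6: place 4 vCPU, 0 vCPU left
host 10: place 4 vCPU, 12 vCPU left
host 5: place 3 vCPU, 0 vCPU left
host 10: place 3 vCPU, 9 vCPU left
host 10: place 3 vCPU, 6 vCPU left
host 4: place 2 vCPU, 0 vCPU left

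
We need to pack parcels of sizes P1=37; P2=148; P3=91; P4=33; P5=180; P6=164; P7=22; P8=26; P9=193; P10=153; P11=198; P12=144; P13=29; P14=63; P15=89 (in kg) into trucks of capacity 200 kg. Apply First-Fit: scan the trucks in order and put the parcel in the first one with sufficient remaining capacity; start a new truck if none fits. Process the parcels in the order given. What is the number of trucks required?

9 trucks

truck 1: place P1 (37 kg), 163 kg left
truck 1: place P2 (148 kg), 15 kg left
truck 2: place P3 (91 kg), 109 kg left
truck 2: place P4 (33 kg), 76 kg left
truck 3: place P5 (180 kg), 20 kg left
truck 4: place P6 (164 kg), 36 kg left
truck 2: place P7 (22 kg), 54 kg left
truck 2: place P8 (26 kg), 28 kg left
truck 5: place P9 (193 kg), 7 kg left
truck 6: place P10 (153 kg), 47 kg left
truck 7: place P11 (198 kg), 2 kg left
truck 8: place P12 (144 kg), 56 kg left
truck 4: place P13 (29 kg), 7 kg left
truck 9: place P14 (63 kg), 137 kg left
truck 9: place P15 (89 kg), 48 kg left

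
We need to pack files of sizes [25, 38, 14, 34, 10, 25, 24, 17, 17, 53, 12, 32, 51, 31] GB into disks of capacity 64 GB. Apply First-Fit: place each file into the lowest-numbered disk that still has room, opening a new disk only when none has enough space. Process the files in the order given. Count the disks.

7

Put 25 GB in disk 1; 39 GB remain.
Put 38 GB in disk 1; 1 GB remain.
Put 14 GB in disk 2; 50 GB remain.
Put 34 GB in disk 2; 16 GB remain.
Put 10 GB in disk 2; 6 GB remain.
Put 25 GB in disk 3; 39 GB remain.
Put 24 GB in disk 3; 15 GB remain.
Put 17 GB in disk 4; 47 GB remain.
Put 17 GB in disk 4; 30 GB remain.
Put 53 GB in disk 5; 11 GB remain.
Put 12 GB in disk 3; 3 GB remain.
Put 32 GB in disk 6; 32 GB remain.
Put 51 GB in disk 7; 13 GB remain.
Put 31 GB in disk 6; 1 GB remain.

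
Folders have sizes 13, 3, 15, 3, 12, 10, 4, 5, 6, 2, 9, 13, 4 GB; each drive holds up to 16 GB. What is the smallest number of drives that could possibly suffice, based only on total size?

Total size = 13 + 3 + 15 + 3 + 12 + 10 + 4 + 5 + 6 + 2 + 9 + 13 + 4 = 99 GB.
⌈99 / 16⌉ = 7.

7 drives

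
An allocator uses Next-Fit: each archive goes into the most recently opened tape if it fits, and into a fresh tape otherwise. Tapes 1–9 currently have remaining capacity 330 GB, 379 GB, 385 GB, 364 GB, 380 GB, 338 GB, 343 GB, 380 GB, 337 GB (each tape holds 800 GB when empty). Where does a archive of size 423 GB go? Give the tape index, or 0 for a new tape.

0

Next-Fit only looks at tape 9, which has 337 GB free.
423 GB does not fit, so a new tape is opened.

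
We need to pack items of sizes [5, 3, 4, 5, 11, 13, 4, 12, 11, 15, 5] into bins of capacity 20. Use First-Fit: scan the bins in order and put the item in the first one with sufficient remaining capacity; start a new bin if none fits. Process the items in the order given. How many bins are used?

6 bins

Put 5 in bin 1; 15 remain.
Put 3 in bin 1; 12 remain.
Put 4 in bin 1; 8 remain.
Put 5 in bin 1; 3 remain.
Put 11 in bin 2; 9 remain.
Put 13 in bin 3; 7 remain.
Put 4 in bin 2; 5 remain.
Put 12 in bin 4; 8 remain.
Put 11 in bin 5; 9 remain.
Put 15 in bin 6; 5 remain.
Put 5 in bin 2; 0 remain.
Final bins: [5,3,4,5] [11,4,5] [13] [12] [11] [15].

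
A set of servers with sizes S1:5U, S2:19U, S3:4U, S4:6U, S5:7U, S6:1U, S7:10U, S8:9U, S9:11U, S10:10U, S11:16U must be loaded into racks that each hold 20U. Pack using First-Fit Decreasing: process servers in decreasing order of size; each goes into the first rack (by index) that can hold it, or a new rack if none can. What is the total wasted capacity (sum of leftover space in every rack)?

Sorted descending: 19, 16, 11, 10, 10, 9, 7, 6, 5, 4, 1.
rack 1: place 19U, 1U left
rack 2: place 16U, 4U left
rack 3: place 11U, 9U left
rack 4: place 10U, 10U left
rack 4: place 10U, 0U left
rack 3: place 9U, 0U left
rack 5: place 7U, 13U left
rack 5: place 6U, 7U left
rack 5: place 5U, 2U left
rack 2: place 4U, 0U left
rack 1: place 1U, 0U left
5 racks × 20U = 100U; used 98U; unused 2U.

2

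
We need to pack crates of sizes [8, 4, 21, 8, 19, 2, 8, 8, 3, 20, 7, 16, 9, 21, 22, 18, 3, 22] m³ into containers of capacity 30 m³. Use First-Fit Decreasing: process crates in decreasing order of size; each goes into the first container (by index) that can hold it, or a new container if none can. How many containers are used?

Sorted descending: 22, 22, 21, 21, 20, 19, 18, 16, 9, 8, 8, 8, 8, 7, 4, 3, 3, 2.
container 1: place 22 m³, 8 m³ left
container 2: place 22 m³, 8 m³ left
container 3: place 21 m³, 9 m³ left
container 4: place 21 m³, 9 m³ left
container 5: place 20 m³, 10 m³ left
container 6: place 19 m³, 11 m³ left
container 7: place 18 m³, 12 m³ left
container 8: place 16 m³, 14 m³ left
container 3: place 9 m³, 0 m³ left
container 1: place 8 m³, 0 m³ left
container 2: place 8 m³, 0 m³ left
container 4: place 8 m³, 1 m³ left
container 5: place 8 m³, 2 m³ left
container 6: place 7 m³, 4 m³ left
container 6: place 4 m³, 0 m³ left
container 7: place 3 m³, 9 m³ left
container 7: place 3 m³, 6 m³ left
container 5: place 2 m³, 0 m³ left

8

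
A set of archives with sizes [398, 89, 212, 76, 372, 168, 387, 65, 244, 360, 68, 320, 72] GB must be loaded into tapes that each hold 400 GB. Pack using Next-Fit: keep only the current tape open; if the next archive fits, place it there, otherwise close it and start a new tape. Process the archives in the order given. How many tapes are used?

tape 1: place 398 GB, 2 GB left
tape 2: place 89 GB, 311 GB left
tape 2: place 212 GB, 99 GB left
tape 2: place 76 GB, 23 GB left
tape 3: place 372 GB, 28 GB left
tape 4: place 168 GB, 232 GB left
tape 5: place 387 GB, 13 GB left
tape 6: place 65 GB, 335 GB left
tape 6: place 244 GB, 91 GB left
tape 7: place 360 GB, 40 GB left
tape 8: place 68 GB, 332 GB left
tape 8: place 320 GB, 12 GB left
tape 9: place 72 GB, 328 GB left

9 tapes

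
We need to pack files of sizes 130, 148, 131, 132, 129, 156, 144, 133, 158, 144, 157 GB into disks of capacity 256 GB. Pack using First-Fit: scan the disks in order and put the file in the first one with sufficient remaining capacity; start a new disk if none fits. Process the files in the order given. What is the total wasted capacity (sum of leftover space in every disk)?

Put 130 GB in disk 1; 126 GB remain.
Put 148 GB in disk 2; 108 GB remain.
Put 131 GB in disk 3; 125 GB remain.
Put 132 GB in disk 4; 124 GB remain.
Put 129 GB in disk 5; 127 GB remain.
Put 156 GB in disk 6; 100 GB remain.
Put 144 GB in disk 7; 112 GB remain.
Put 133 GB in disk 8; 123 GB remain.
Put 158 GB in disk 9; 98 GB remain.
Put 144 GB in disk 10; 112 GB remain.
Put 157 GB in disk 11; 99 GB remain.
11 disks × 256 GB = 2816 GB; used 1562 GB; unused 1254 GB.

1254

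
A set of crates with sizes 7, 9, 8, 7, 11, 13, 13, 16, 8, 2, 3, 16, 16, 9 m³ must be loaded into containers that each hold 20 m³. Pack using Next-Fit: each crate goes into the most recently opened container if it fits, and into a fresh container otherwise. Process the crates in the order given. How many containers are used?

7 m³ → container 1 (remaining 13 m³)
9 m³ → container 1 (remaining 4 m³)
8 m³ → container 2 (remaining 12 m³)
7 m³ → container 2 (remaining 5 m³)
11 m³ → container 3 (remaining 9 m³)
13 m³ → container 4 (remaining 7 m³)
13 m³ → container 5 (remaining 7 m³)
16 m³ → container 6 (remaining 4 m³)
8 m³ → container 7 (remaining 12 m³)
2 m³ → container 7 (remaining 10 m³)
3 m³ → container 7 (remaining 7 m³)
16 m³ → container 8 (remaining 4 m³)
16 m³ → container 9 (remaining 4 m³)
9 m³ → container 10 (remaining 11 m³)
Final containers: [7,9] [8,7] [11] [13] [13] [16] [8,2,3] [16] [16] [9].

10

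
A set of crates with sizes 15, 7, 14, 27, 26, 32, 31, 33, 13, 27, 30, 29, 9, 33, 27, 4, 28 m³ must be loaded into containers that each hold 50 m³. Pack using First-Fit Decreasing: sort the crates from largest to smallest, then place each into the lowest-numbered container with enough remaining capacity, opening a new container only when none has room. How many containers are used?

Sorted descending: 33, 33, 32, 31, 30, 29, 28, 27, 27, 27, 26, 15, 14, 13, 9, 7, 4.
Put 33 m³ in container 1; 17 m³ remain.
Put 33 m³ in container 2; 17 m³ remain.
Put 32 m³ in container 3; 18 m³ remain.
Put 31 m³ in container 4; 19 m³ remain.
Put 30 m³ in container 5; 20 m³ remain.
Put 29 m³ in container 6; 21 m³ remain.
Put 28 m³ in container 7; 22 m³ remain.
Put 27 m³ in container 8; 23 m³ remain.
Put 27 m³ in container 9; 23 m³ remain.
Put 27 m³ in container 10; 23 m³ remain.
Put 26 m³ in container 11; 24 m³ remain.
Put 15 m³ in container 1; 2 m³ remain.
Put 14 m³ in container 2; 3 m³ remain.
Put 13 m³ in container 3; 5 m³ remain.
Put 9 m³ in container 4; 10 m³ remain.
Put 7 m³ in container 4; 3 m³ remain.
Put 4 m³ in container 3; 1 m³ remain.

11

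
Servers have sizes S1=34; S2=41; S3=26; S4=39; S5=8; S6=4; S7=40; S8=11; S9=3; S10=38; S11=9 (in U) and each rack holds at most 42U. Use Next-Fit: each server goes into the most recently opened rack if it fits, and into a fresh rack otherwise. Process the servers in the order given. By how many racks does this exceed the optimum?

2

Next-Fit: [34] [41] [26] [39] [8,4] [40] [11,3] [38] [9] → 9 racks.
Total size 253U; any packing needs at least ⌈253/42⌉ = 7 racks.
An optimal packing achieves that bound: [41] [40] [39,3] [38,4] [34,8] [26,11] [9] → 7 racks.
Excess: 9 − 7 = 2.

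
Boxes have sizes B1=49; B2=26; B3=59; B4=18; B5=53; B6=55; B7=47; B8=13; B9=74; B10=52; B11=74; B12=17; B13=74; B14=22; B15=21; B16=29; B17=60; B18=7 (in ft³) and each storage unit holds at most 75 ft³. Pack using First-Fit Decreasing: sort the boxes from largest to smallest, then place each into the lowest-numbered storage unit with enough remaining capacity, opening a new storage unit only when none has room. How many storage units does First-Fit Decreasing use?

Sorted descending: 74, 74, 74, 60, 59, 55, 53, 52, 49, 47, 29, 26, 22, 21, 18, 17, 13, 7.
storage unit 1: place 74 ft³, 1 ft³ left
storage unit 2: place 74 ft³, 1 ft³ left
storage unit 3: place 74 ft³, 1 ft³ left
storage unit 4: place 60 ft³, 15 ft³ left
storage unit 5: place 59 ft³, 16 ft³ left
storage unit 6: place 55 ft³, 20 ft³ left
storage unit 7: place 53 ft³, 22 ft³ left
storage unit 8: place 52 ft³, 23 ft³ left
storage unit 9: place 49 ft³, 26 ft³ left
storage unit 10: place 47 ft³, 28 ft³ left
storage unit 11: place 29 ft³, 46 ft³ left
storage unit 9: place 26 ft³, 0 ft³ left
storage unit 7: place 22 ft³, 0 ft³ left
storage unit 8: place 21 ft³, 2 ft³ left
storage unit 6: place 18 ft³, 2 ft³ left
storage unit 10: place 17 ft³, 11 ft³ left
storage unit 4: place 13 ft³, 2 ft³ left
storage unit 5: place 7 ft³, 9 ft³ left

11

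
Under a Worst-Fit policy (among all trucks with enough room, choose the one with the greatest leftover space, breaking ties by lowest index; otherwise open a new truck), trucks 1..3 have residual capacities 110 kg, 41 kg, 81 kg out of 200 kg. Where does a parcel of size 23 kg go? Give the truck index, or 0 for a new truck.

1

Trucks with room: truck 1 (110 kg), truck 2 (41 kg), truck 3 (81 kg).
Most room is truck 1 with 110 kg free.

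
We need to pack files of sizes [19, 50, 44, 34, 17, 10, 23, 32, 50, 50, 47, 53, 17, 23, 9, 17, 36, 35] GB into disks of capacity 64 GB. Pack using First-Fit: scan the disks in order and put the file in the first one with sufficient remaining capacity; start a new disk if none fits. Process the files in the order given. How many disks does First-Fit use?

11

19 GB → disk 1 (remaining 45 GB)
50 GB → disk 2 (remaining 14 GB)
44 GB → disk 1 (remaining 1 GB)
34 GB → disk 3 (remaining 30 GB)
17 GB → disk 3 (remaining 13 GB)
10 GB → disk 2 (remaining 4 GB)
23 GB → disk 4 (remaining 41 GB)
32 GB → disk 4 (remaining 9 GB)
50 GB → disk 5 (remaining 14 GB)
50 GB → disk 6 (remaining 14 GB)
47 GB → disk 7 (remaining 17 GB)
53 GB → disk 8 (remaining 11 GB)
17 GB → disk 7 (remaining 0 GB)
23 GB → disk 9 (remaining 41 GB)
9 GB → disk 3 (remaining 4 GB)
17 GB → disk 9 (remaining 24 GB)
36 GB → disk 10 (remaining 28 GB)
35 GB → disk 11 (remaining 29 GB)
Final disks: [19,44] [50,10] [34,17,9] [23,32] [50] [50] [47,17] [53] [23,17] [36] [35].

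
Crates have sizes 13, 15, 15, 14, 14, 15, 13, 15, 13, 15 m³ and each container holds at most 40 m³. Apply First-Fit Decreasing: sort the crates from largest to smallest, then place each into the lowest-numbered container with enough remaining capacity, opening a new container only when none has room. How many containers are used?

Sorted descending: 15, 15, 15, 15, 15, 14, 14, 13, 13, 13.
15 m³ → container 1 (remaining 25 m³)
15 m³ → container 1 (remaining 10 m³)
15 m³ → container 2 (remaining 25 m³)
15 m³ → container 2 (remaining 10 m³)
15 m³ → container 3 (remaining 25 m³)
14 m³ → container 3 (remaining 11 m³)
14 m³ → container 4 (remaining 26 m³)
13 m³ → container 4 (remaining 13 m³)
13 m³ → container 4 (remaining 0 m³)
13 m³ → container 5 (remaining 27 m³)

5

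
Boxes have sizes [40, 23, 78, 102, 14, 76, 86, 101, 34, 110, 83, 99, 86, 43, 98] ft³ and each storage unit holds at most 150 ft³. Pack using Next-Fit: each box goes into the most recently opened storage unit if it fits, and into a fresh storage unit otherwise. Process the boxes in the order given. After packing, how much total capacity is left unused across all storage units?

storage unit 1: place 40 ft³, 110 ft³ left
storage unit 1: place 23 ft³, 87 ft³ left
storage unit 1: place 78 ft³, 9 ft³ left
storage unit 2: place 102 ft³, 48 ft³ left
storage unit 2: place 14 ft³, 34 ft³ left
storage unit 3: place 76 ft³, 74 ft³ left
storage unit 4: place 86 ft³, 64 ft³ left
storage unit 5: place 101 ft³, 49 ft³ left
storage unit 5: place 34 ft³, 15 ft³ left
storage unit 6: place 110 ft³, 40 ft³ left
storage unit 7: place 83 ft³, 67 ft³ left
storage unit 8: place 99 ft³, 51 ft³ left
storage unit 9: place 86 ft³, 64 ft³ left
storage unit 9: place 43 ft³, 21 ft³ left
storage unit 10: place 98 ft³, 52 ft³ left
10 storage units × 150 ft³ = 1500 ft³; used 1073 ft³; unused 427 ft³.

427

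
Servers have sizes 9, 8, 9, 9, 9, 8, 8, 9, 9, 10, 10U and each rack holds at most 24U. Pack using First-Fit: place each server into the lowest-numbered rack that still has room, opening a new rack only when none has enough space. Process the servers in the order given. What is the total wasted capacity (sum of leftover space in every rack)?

46

9U → rack 1 (remaining 15U)
8U → rack 1 (remaining 7U)
9U → rack 2 (remaining 15U)
9U → rack 2 (remaining 6U)
9U → rack 3 (remaining 15U)
8U → rack 3 (remaining 7U)
8U → rack 4 (remaining 16U)
9U → rack 4 (remaining 7U)
9U → rack 5 (remaining 15U)
10U → rack 5 (remaining 5U)
10U → rack 6 (remaining 14U)
6 racks × 24U = 144U; used 98U; unused 46U.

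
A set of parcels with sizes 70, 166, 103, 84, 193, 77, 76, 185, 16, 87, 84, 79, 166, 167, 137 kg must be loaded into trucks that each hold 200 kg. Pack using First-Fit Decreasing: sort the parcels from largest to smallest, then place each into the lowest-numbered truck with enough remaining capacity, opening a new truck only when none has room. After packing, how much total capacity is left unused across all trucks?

310

Sorted descending: 193, 185, 167, 166, 166, 137, 103, 87, 84, 84, 79, 77, 76, 70, 16.
193 kg → truck 1 (remaining 7 kg)
185 kg → truck 2 (remaining 15 kg)
167 kg → truck 3 (remaining 33 kg)
166 kg → truck 4 (remaining 34 kg)
166 kg → truck 5 (remaining 34 kg)
137 kg → truck 6 (remaining 63 kg)
103 kg → truck 7 (remaining 97 kg)
87 kg → truck 7 (remaining 10 kg)
84 kg → truck 8 (remaining 116 kg)
84 kg → truck 8 (remaining 32 kg)
79 kg → truck 9 (remaining 121 kg)
77 kg → truck 9 (remaining 44 kg)
76 kg → truck 10 (remaining 124 kg)
70 kg → truck 10 (remaining 54 kg)
16 kg → truck 3 (remaining 17 kg)
10 trucks × 200 kg = 2000 kg; used 1690 kg; unused 310 kg.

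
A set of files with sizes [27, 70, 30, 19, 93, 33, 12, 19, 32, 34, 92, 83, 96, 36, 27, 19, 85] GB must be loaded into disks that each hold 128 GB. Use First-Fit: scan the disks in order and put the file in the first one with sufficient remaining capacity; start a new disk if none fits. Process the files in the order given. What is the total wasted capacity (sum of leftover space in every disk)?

89

disk 1: place 27 GB, 101 GB left
disk 1: place 70 GB, 31 GB left
disk 1: place 30 GB, 1 GB left
disk 2: place 19 GB, 109 GB left
disk 2: place 93 GB, 16 GB left
disk 3: place 33 GB, 95 GB left
disk 2: place 12 GB, 4 GB left
disk 3: place 19 GB, 76 GB left
disk 3: place 32 GB, 44 GB left
disk 3: place 34 GB, 10 GB left
disk 4: place 92 GB, 36 GB left
disk 5: place 83 GB, 45 GB left
disk 6: place 96 GB, 32 GB left
disk 4: place 36 GB, 0 GB left
disk 5: place 27 GB, 18 GB left
disk 6: place 19 GB, 13 GB left
disk 7: place 85 GB, 43 GB left
7 disks × 128 GB = 896 GB; used 807 GB; unused 89 GB.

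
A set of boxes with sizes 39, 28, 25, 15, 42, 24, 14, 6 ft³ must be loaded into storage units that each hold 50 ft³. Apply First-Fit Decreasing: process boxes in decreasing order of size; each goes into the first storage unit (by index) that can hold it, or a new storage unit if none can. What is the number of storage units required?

Sorted descending: 42, 39, 28, 25, 24, 15, 14, 6.
storage unit 1: place 42 ft³, 8 ft³ left
storage unit 2: place 39 ft³, 11 ft³ left
storage unit 3: place 28 ft³, 22 ft³ left
storage unit 4: place 25 ft³, 25 ft³ left
storage unit 4: place 24 ft³, 1 ft³ left
storage unit 3: place 15 ft³, 7 ft³ left
storage unit 5: place 14 ft³, 36 ft³ left
storage unit 1: place 6 ft³, 2 ft³ left

5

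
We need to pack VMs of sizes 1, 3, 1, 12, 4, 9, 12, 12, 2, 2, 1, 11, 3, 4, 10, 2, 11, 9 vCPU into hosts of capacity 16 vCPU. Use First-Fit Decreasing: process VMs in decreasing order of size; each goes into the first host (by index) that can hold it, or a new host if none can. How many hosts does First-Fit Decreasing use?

Sorted descending: 12, 12, 12, 11, 11, 10, 9, 9, 4, 4, 3, 3, 2, 2, 2, 1, 1, 1.
12 vCPU → host 1 (remaining 4 vCPU)
12 vCPU → host 2 (remaining 4 vCPU)
12 vCPU → host 3 (remaining 4 vCPU)
11 vCPU → host 4 (remaining 5 vCPU)
11 vCPU → host 5 (remaining 5 vCPU)
10 vCPU → host 6 (remaining 6 vCPU)
9 vCPU → host 7 (remaining 7 vCPU)
9 vCPU → host 8 (remaining 7 vCPU)
4 vCPU → host 1 (remaining 0 vCPU)
4 vCPU → host 2 (remaining 0 vCPU)
3 vCPU → host 3 (remaining 1 vCPU)
3 vCPU → host 4 (remaining 2 vCPU)
2 vCPU → host 4 (remaining 0 vCPU)
2 vCPU → host 5 (remaining 3 vCPU)
2 vCPU → host 5 (remaining 1 vCPU)
1 vCPU → host 3 (remaining 0 vCPU)
1 vCPU → host 5 (remaining 0 vCPU)
1 vCPU → host 6 (remaining 5 vCPU)

8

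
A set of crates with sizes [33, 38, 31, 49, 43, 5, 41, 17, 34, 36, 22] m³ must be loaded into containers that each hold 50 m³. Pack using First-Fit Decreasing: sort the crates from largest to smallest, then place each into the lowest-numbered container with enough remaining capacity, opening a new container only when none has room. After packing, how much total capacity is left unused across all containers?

101

Sorted descending: 49, 43, 41, 38, 36, 34, 33, 31, 22, 17, 5.
Put 49 m³ in container 1; 1 m³ remain.
Put 43 m³ in container 2; 7 m³ remain.
Put 41 m³ in container 3; 9 m³ remain.
Put 38 m³ in container 4; 12 m³ remain.
Put 36 m³ in container 5; 14 m³ remain.
Put 34 m³ in container 6; 16 m³ remain.
Put 33 m³ in container 7; 17 m³ remain.
Put 31 m³ in container 8; 19 m³ remain.
Put 22 m³ in container 9; 28 m³ remain.
Put 17 m³ in container 7; 0 m³ remain.
Put 5 m³ in container 2; 2 m³ remain.
9 containers × 50 m³ = 450 m³; used 349 m³; unused 101 m³.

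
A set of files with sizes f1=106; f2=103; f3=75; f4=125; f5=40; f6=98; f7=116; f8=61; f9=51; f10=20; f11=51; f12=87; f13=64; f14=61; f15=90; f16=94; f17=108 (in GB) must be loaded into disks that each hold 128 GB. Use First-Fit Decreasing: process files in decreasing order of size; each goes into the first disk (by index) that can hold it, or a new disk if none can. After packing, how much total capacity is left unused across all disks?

Sorted descending: 125, 116, 108, 106, 103, 98, 94, 90, 87, 75, 64, 61, 61, 51, 51, 40, 20.
125 GB → disk 1 (remaining 3 GB)
116 GB → disk 2 (remaining 12 GB)
108 GB → disk 3 (remaining 20 GB)
106 GB → disk 4 (remaining 22 GB)
103 GB → disk 5 (remaining 25 GB)
98 GB → disk 6 (remaining 30 GB)
94 GB → disk 7 (remaining 34 GB)
90 GB → disk 8 (remaining 38 GB)
87 GB → disk 9 (remaining 41 GB)
75 GB → disk 10 (remaining 53 GB)
64 GB → disk 11 (remaining 64 GB)
61 GB → disk 11 (remaining 3 GB)
61 GB → disk 12 (remaining 67 GB)
51 GB → disk 10 (remaining 2 GB)
51 GB → disk 12 (remaining 16 GB)
40 GB → disk 9 (remaining 1 GB)
20 GB → disk 3 (remaining 0 GB)
12 disks × 128 GB = 1536 GB; used 1350 GB; unused 186 GB.

186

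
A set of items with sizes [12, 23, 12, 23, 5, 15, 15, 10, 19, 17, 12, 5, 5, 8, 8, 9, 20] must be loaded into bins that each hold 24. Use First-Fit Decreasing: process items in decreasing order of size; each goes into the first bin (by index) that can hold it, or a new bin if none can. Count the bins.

10

Sorted descending: 23, 23, 20, 19, 17, 15, 15, 12, 12, 12, 10, 9, 8, 8, 5, 5, 5.
Put 23 in bin 1; 1 remain.
Put 23 in bin 2; 1 remain.
Put 20 in bin 3; 4 remain.
Put 19 in bin 4; 5 remain.
Put 17 in bin 5; 7 remain.
Put 15 in bin 6; 9 remain.
Put 15 in bin 7; 9 remain.
Put 12 in bin 8; 12 remain.
Put 12 in bin 8; 0 remain.
Put 12 in bin 9; 12 remain.
Put 10 in bin 9; 2 remain.
Put 9 in bin 6; 0 remain.
Put 8 in bin 7; 1 remain.
Put 8 in bin 10; 16 remain.
Put 5 in bin 4; 0 remain.
Put 5 in bin 5; 2 remain.
Put 5 in bin 10; 11 remain.
Final bins: [23] [23] [20] [19,5] [17,5] [15,9] [15,8] [12,12] [12,10] [8,5].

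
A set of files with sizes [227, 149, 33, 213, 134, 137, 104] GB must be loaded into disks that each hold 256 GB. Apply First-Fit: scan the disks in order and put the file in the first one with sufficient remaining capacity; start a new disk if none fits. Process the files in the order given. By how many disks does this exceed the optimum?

0

First-Fit: [227] [149,33] [213] [134,104] [137] → 5 disks.
5 files exceed 128 GB (half the capacity), and no two of those can share a disk, so at least 5 disks are needed.
So 5 is already optimal.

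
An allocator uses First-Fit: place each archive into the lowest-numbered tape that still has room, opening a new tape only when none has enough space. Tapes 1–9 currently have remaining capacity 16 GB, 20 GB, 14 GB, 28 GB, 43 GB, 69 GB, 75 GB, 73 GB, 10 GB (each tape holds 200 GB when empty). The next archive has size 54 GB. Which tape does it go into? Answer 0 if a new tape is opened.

Tapes with room: tape 6 (69 GB), tape 7 (75 GB), tape 8 (73 GB).
The first with room is tape 6.

6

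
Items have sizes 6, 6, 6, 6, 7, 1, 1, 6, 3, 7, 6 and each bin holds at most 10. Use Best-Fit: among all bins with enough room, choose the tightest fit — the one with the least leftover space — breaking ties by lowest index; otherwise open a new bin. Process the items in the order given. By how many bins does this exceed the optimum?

0

Best-Fit: [6,3] [6] [6] [6] [7,1,1] [6] [7] [6] → 8 bins.
8 items exceed 5 (half the capacity), and no two of those can share a bin, so at least 8 bins are needed.
So 8 is already optimal.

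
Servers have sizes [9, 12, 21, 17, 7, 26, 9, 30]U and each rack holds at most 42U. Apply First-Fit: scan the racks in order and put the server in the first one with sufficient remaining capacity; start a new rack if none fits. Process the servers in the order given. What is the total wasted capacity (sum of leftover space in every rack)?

37

9U → rack 1 (remaining 33U)
12U → rack 1 (remaining 21U)
21U → rack 1 (remaining 0U)
17U → rack 2 (remaining 25U)
7U → rack 2 (remaining 18U)
26U → rack 3 (remaining 16U)
9U → rack 2 (remaining 9U)
30U → rack 4 (remaining 12U)
4 racks × 42U = 168U; used 131U; unused 37U.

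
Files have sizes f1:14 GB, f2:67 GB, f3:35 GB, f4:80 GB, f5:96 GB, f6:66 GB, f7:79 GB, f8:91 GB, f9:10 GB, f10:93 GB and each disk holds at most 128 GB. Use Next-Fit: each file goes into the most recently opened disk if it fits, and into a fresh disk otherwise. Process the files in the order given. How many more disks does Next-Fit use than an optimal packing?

Next-Fit: [14,67,35] [80] [96] [66] [79] [91,10] [93] → 7 disks.
7 files exceed 64 GB (half the capacity), and no two of those can share a disk, so at least 7 disks are needed.
So 7 is already optimal.

0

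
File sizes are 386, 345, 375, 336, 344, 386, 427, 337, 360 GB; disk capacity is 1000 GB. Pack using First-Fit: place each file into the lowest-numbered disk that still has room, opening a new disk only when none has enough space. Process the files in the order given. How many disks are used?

5

Put 386 GB in disk 1; 614 GB remain.
Put 345 GB in disk 1; 269 GB remain.
Put 375 GB in disk 2; 625 GB remain.
Put 336 GB in disk 2; 289 GB remain.
Put 344 GB in disk 3; 656 GB remain.
Put 386 GB in disk 3; 270 GB remain.
Put 427 GB in disk 4; 573 GB remain.
Put 337 GB in disk 4; 236 GB remain.
Put 360 GB in disk 5; 640 GB remain.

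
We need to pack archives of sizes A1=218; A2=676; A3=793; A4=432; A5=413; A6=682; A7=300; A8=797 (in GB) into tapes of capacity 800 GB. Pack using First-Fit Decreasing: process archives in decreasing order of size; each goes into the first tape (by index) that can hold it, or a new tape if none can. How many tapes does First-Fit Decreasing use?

Sorted descending: 797, 793, 682, 676, 432, 413, 300, 218.
797 GB → tape 1 (remaining 3 GB)
793 GB → tape 2 (remaining 7 GB)
682 GB → tape 3 (remaining 118 GB)
676 GB → tape 4 (remaining 124 GB)
432 GB → tape 5 (remaining 368 GB)
413 GB → tape 6 (remaining 387 GB)
300 GB → tape 5 (remaining 68 GB)
218 GB → tape 6 (remaining 169 GB)
Final tapes: [797] [793] [682] [676] [432,300] [413,218].

6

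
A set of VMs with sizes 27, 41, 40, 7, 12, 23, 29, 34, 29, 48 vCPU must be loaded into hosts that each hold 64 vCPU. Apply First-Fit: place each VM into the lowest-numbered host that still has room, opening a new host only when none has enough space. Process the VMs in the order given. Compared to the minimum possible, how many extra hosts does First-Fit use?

1

First-Fit: [27,7,12] [41,23] [40] [29,34] [29] [48] → 6 hosts.
Total size 290 vCPU; any packing needs at least ⌈290/64⌉ = 5 hosts.
An optimal packing achieves that bound: [48,12] [41,23] [40,7] [34,29] [29,27] → 5 hosts.
Excess: 6 − 5 = 1.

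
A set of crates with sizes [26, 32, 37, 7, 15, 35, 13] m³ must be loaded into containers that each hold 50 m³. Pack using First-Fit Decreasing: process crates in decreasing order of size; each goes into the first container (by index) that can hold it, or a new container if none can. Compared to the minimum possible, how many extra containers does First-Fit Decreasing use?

First-Fit Decreasing: [37,13] [35,15] [32,7] [26] → 4 containers.
Total size 165 m³; any packing needs at least ⌈165/50⌉ = 4 containers.
So 4 is already optimal.

0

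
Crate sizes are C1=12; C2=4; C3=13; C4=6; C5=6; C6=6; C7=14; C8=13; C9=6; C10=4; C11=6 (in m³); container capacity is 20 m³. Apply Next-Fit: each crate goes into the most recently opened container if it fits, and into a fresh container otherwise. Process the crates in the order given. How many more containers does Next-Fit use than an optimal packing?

1

Next-Fit: [12,4] [13,6] [6,6] [14] [13,6] [4,6] → 6 containers.
Total size 90 m³; any packing needs at least ⌈90/20⌉ = 5 containers.
An optimal packing achieves that bound: [14,6] [13,6] [13,6] [12,6] [6,4,4] → 5 containers.
Excess: 6 − 5 = 1.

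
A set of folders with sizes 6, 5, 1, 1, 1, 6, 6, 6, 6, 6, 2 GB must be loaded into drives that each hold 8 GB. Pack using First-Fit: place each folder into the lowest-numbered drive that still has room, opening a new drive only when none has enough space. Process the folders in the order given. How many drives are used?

7 drives

6 GB → drive 1 (remaining 2 GB)
5 GB → drive 2 (remaining 3 GB)
1 GB → drive 1 (remaining 1 GB)
1 GB → drive 1 (remaining 0 GB)
1 GB → drive 2 (remaining 2 GB)
6 GB → drive 3 (remaining 2 GB)
6 GB → drive 4 (remaining 2 GB)
6 GB → drive 5 (remaining 2 GB)
6 GB → drive 6 (remaining 2 GB)
6 GB → drive 7 (remaining 2 GB)
2 GB → drive 2 (remaining 0 GB)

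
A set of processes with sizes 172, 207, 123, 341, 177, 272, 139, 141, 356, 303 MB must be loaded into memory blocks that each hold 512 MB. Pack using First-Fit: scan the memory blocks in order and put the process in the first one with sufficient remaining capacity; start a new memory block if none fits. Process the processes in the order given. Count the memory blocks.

5

memory block 1: place 172 MB, 340 MB left
memory block 1: place 207 MB, 133 MB left
memory block 1: place 123 MB, 10 MB left
memory block 2: place 341 MB, 171 MB left
memory block 3: place 177 MB, 335 MB left
memory block 3: place 272 MB, 63 MB left
memory block 2: place 139 MB, 32 MB left
memory block 4: place 141 MB, 371 MB left
memory block 4: place 356 MB, 15 MB left
memory block 5: place 303 MB, 209 MB left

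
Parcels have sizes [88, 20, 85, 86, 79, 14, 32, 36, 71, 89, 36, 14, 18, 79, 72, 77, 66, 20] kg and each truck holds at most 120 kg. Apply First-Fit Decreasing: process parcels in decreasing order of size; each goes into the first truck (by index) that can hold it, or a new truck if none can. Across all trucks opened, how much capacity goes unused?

Sorted descending: 89, 88, 86, 85, 79, 79, 77, 72, 71, 66, 36, 36, 32, 20, 20, 18, 14, 14.
Put 89 kg in truck 1; 31 kg remain.
Put 88 kg in truck 2; 32 kg remain.
Put 86 kg in truck 3; 34 kg remain.
Put 85 kg in truck 4; 35 kg remain.
Put 79 kg in truck 5; 41 kg remain.
Put 79 kg in truck 6; 41 kg remain.
Put 77 kg in truck 7; 43 kg remain.
Put 72 kg in truck 8; 48 kg remain.
Put 71 kg in truck 9; 49 kg remain.
Put 66 kg in truck 10; 54 kg remain.
Put 36 kg in truck 5; 5 kg remain.
Put 36 kg in truck 6; 5 kg remain.
Put 32 kg in truck 2; 0 kg remain.
Put 20 kg in truck 1; 11 kg remain.
Put 20 kg in truck 3; 14 kg remain.
Put 18 kg in truck 4; 17 kg remain.
Put 14 kg in truck 3; 0 kg remain.
Put 14 kg in truck 4; 3 kg remain.
10 trucks × 120 kg = 1200 kg; used 982 kg; unused 218 kg.

218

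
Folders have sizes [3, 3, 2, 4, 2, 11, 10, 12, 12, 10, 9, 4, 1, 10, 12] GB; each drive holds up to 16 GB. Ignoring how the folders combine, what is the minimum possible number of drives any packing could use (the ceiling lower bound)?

7

Total size = 3 + 3 + 2 + 4 + 2 + 11 + 10 + 12 + 12 + 10 + 9 + 4 + 1 + 10 + 12 = 105 GB.
⌈105 / 16⌉ = 7.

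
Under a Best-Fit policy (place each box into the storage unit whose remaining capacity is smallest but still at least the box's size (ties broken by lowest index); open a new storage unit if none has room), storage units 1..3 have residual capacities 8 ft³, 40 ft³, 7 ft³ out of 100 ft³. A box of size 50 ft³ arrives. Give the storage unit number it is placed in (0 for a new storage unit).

0

No storage unit has ≥ 50 ft³ free, so a new storage unit is opened.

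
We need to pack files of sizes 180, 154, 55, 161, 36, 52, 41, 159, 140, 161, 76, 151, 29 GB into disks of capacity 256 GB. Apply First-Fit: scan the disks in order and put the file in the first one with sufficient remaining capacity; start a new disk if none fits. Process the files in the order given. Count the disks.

disk 1: place 180 GB, 76 GB left
disk 2: place 154 GB, 102 GB left
disk 1: place 55 GB, 21 GB left
disk 3: place 161 GB, 95 GB left
disk 2: place 36 GB, 66 GB left
disk 2: place 52 GB, 14 GB left
disk 3: place 41 GB, 54 GB left
disk 4: place 159 GB, 97 GB left
disk 5: place 140 GB, 116 GB left
disk 6: place 161 GB, 95 GB left
disk 4: place 76 GB, 21 GB left
disk 7: place 151 GB, 105 GB left
disk 3: place 29 GB, 25 GB left
Final disks: [180,55] [154,36,52] [161,41,29] [159,76] [140] [161] [151].

7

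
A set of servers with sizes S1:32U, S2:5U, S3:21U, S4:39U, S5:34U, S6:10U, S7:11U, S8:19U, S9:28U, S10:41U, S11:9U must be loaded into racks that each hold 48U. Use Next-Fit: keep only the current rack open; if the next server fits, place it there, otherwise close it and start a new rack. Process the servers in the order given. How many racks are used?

Put S1 (32U) in rack 1; 16U remain.
Put S2 (5U) in rack 1; 11U remain.
Put S3 (21U) in rack 2; 27U remain.
Put S4 (39U) in rack 3; 9U remain.
Put S5 (34U) in rack 4; 14U remain.
Put S6 (10U) in rack 4; 4U remain.
Put S7 (11U) in rack 5; 37U remain.
Put S8 (19U) in rack 5; 18U remain.
Put S9 (28U) in rack 6; 20U remain.
Put S10 (41U) in rack 7; 7U remain.
Put S11 (9U) in rack 8; 39U remain.

8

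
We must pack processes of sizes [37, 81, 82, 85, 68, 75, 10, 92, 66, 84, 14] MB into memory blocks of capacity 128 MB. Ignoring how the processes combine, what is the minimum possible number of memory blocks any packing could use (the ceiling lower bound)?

6 memory blocks

Total size = 37 + 81 + 82 + 85 + 68 + 75 + 10 + 92 + 66 + 84 + 14 = 694 MB.
⌈694 / 128⌉ = 6.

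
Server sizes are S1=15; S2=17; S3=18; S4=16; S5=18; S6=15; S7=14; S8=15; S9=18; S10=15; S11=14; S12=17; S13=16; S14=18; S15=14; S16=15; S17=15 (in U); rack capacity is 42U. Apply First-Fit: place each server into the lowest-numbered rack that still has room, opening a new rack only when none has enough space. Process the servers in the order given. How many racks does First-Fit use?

9

rack 1: place S1 (15U), 27U left
rack 1: place S2 (17U), 10U left
rack 2: place S3 (18U), 24U left
rack 2: place S4 (16U), 8U left
rack 3: place S5 (18U), 24U left
rack 3: place S6 (15U), 9U left
rack 4: place S7 (14U), 28U left
rack 4: place S8 (15U), 13U left
rack 5: place S9 (18U), 24U left
rack 5: place S10 (15U), 9U left
rack 6: place S11 (14U), 28U left
rack 6: place S12 (17U), 11U left
rack 7: place S13 (16U), 26U left
rack 7: place S14 (18U), 8U left
rack 8: place S15 (14U), 28U left
rack 8: place S16 (15U), 13U left
rack 9: place S17 (15U), 27U left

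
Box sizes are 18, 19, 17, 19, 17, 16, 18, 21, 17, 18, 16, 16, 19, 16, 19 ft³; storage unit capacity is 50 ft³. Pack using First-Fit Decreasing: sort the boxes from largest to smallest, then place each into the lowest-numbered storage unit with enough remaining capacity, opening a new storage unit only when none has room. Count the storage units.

Sorted descending: 21, 19, 19, 19, 19, 18, 18, 18, 17, 17, 17, 16, 16, 16, 16.
storage unit 1: place 21 ft³, 29 ft³ left
storage unit 1: place 19 ft³, 10 ft³ left
storage unit 2: place 19 ft³, 31 ft³ left
storage unit 2: place 19 ft³, 12 ft³ left
storage unit 3: place 19 ft³, 31 ft³ left
storage unit 3: place 18 ft³, 13 ft³ left
storage unit 4: place 18 ft³, 32 ft³ left
storage unit 4: place 18 ft³, 14 ft³ left
storage unit 5: place 17 ft³, 33 ft³ left
storage unit 5: place 17 ft³, 16 ft³ left
storage unit 6: place 17 ft³, 33 ft³ left
storage unit 5: place 16 ft³, 0 ft³ left
storage unit 6: place 16 ft³, 17 ft³ left
storage unit 6: place 16 ft³, 1 ft³ left
storage unit 7: place 16 ft³, 34 ft³ left
Final storage units: [21,19] [19,19] [19,18] [18,18] [17,17,16] [17,16,16] [16].

7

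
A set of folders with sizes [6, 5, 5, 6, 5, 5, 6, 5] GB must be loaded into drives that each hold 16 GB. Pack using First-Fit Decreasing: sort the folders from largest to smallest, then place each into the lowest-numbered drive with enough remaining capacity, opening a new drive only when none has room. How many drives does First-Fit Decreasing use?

Sorted descending: 6, 6, 6, 5, 5, 5, 5, 5.
Put 6 GB in drive 1; 10 GB remain.
Put 6 GB in drive 1; 4 GB remain.
Put 6 GB in drive 2; 10 GB remain.
Put 5 GB in drive 2; 5 GB remain.
Put 5 GB in drive 2; 0 GB remain.
Put 5 GB in drive 3; 11 GB remain.
Put 5 GB in drive 3; 6 GB remain.
Put 5 GB in drive 3; 1 GB remain.

3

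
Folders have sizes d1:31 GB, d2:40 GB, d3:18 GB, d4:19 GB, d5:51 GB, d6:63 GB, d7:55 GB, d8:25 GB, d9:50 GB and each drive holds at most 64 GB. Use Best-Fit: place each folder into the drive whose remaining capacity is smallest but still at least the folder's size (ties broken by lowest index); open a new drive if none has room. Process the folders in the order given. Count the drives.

7 drives

Put d1 (31 GB) in drive 1; 33 GB remain.
Put d2 (40 GB) in drive 2; 24 GB remain.
Put d3 (18 GB) in drive 2; 6 GB remain.
Put d4 (19 GB) in drive 1; 14 GB remain.
Put d5 (51 GB) in drive 3; 13 GB remain.
Put d6 (63 GB) in drive 4; 1 GB remain.
Put d7 (55 GB) in drive 5; 9 GB remain.
Put d8 (25 GB) in drive 6; 39 GB remain.
Put d9 (50 GB) in drive 7; 14 GB remain.
Final drives: [31,19] [40,18] [51] [63] [55] [25] [50].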